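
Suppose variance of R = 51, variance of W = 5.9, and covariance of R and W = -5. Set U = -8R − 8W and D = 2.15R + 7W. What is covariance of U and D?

By bilinearity, covariance of U and D = ac·variance of R + bd·variance of W + (ad+bc)·covariance of R and W, with a=-8, b=-8, c=2.15, d=7.
ac·variance of R = (-8)·2.15·51 = -877.2
bd·variance of W = (-8)·7·5.9 = -330.4
(ad+bc)·covariance of R and W = (-73.2)·(-5) = 366
covariance of U and D = -877.2 + (-330.4) + 366 = -841.6.

covariance of U and D = -841.6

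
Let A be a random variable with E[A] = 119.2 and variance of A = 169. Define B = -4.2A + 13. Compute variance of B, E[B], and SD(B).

variance of B = 2981.16, E[B] = -487.64, SD(B) = 54.6

B = -4.2A + 13 is linear with a = -4.2, b = 13.
variance of B = a²·variance of A = (-4.2)²·169 = 2981.16 (the additive constant 13 does not affect variance).
E[B] = a·E[A] + b = (-4.2)·119.2 + 13 = -487.64.
SD(A) = √169 = 13.
SD(B) = |a|·SD(A) = |-4.2|·13 = 54.6.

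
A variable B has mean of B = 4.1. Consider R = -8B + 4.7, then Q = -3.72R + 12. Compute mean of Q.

mean of Q = 116.532

mean of R = (-8)·4.1 + 4.7 = -28.1.
mean of Q = (-3.72)·(-28.1) + 12 = 116.532.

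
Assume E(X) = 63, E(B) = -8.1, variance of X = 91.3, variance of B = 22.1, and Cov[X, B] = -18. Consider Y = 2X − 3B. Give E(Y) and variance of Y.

E(Y) = 2·E(X) + (-3)·E(B) = 2·63 + (-3)·(-8.1) = 150.3.
variance of Y = a²·variance of X + b²·variance of B + 2ab·Cov[X, B] with a = 2, b = -3.
= 2²·91.3 + (-3)²·22.1 + 2·2·(-3)·(-18)
= 365.2 + 198.9 + 216 = 780.1.

E(Y) = 150.3, variance of Y = 780.1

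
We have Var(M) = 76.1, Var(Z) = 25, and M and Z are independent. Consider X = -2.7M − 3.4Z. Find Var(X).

Var(X) = 843.769

Var(X) = a²·Var(M) + b²·Var(Z) + 2ab·covariance of M and Z with a = -2.7, b = -3.4.
Independence gives covariance of M and Z = 0.
= (-2.7)²·76.1 + (-3.4)²·25 + 2·(-2.7)·(-3.4)·0
= 554.769 + 289 + 0 = 843.769.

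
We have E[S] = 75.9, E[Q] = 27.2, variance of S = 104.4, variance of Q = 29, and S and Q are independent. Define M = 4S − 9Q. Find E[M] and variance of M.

E[M] = 4·E[S] + (-9)·E[Q] = 4·75.9 + (-9)·27.2 = 58.8.
variance of M = a²·variance of S + b²·variance of Q + 2ab·Cov(S, Q) with a = 4, b = -9.
Independence gives Cov(S, Q) = 0.
= 4²·104.4 + (-9)²·29 + 2·4·(-9)·0
= 1670.4 + 2349 + 0 = 4019.4.

E[M] = 58.8, variance of M = 4019.4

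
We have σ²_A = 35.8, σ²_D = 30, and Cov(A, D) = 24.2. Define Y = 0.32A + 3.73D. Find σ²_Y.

σ²_Y = 478.82316

σ²_Y = a²·σ²_A + b²·σ²_D + 2ab·Cov(A, D) with a = 0.32, b = 3.73.
= 0.32²·35.8 + 3.73²·30 + 2·0.32·3.73·24.2
= 3.66592 + 417.387 + 57.77024 = 478.82316.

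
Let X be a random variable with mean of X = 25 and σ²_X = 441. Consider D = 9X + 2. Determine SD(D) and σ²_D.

SD(D) = 189, σ²_D = 35721

D = 9X + 2 is linear with a = 9, b = 2.
SD(X) = √441 = 21.
SD(D) = |a|·SD(X) = |9|·21 = 189.
σ²_D = a²·σ²_X = 9²·441 = 35721 (the additive constant 2 does not affect variance).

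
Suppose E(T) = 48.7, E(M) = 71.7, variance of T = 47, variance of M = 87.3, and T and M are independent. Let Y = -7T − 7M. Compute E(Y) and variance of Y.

E(Y) = -842.8, variance of Y = 6580.7

E(Y) = (-7)·E(T) + (-7)·E(M) = (-7)·48.7 + (-7)·71.7 = -842.8.
variance of Y = a²·variance of T + b²·variance of M + 2ab·covariance of T and M with a = -7, b = -7.
Independence gives covariance of T and M = 0.
= (-7)²·47 + (-7)²·87.3 + 2·(-7)·(-7)·0
= 2303 + 4277.7 + 0 = 6580.7.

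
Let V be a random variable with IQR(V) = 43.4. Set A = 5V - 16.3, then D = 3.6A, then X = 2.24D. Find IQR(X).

IQR(A) = |5|·43.4 = 217.
IQR(D) = |3.6|·217 = 781.2.
IQR(X) = |2.24|·781.2 = 1749.888.

IQR(X) = 1749.888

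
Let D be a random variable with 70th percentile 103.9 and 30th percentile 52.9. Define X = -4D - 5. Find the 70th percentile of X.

Since a = -4 < 0 the transformation is decreasing, reversing order: the 70th percentile of X corresponds to the 30th percentile of D.
So P_{70}(X) = a·P_{30}(D) + b = (-4)·52.9 + (-5) = -216.6.

70th percentile of X = -216.6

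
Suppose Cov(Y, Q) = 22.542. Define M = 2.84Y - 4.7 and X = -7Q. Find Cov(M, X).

Cov(M, X) = a·c·Cov(Y, Q) = 2.84·(-7)·22.542 = -448.13496. Additive constants drop out.

Cov(M, X) = -448.13496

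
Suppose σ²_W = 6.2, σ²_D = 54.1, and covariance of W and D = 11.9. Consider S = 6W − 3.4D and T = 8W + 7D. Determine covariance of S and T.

By bilinearity, covariance of S and T = ac·σ²_W + bd·σ²_D + (ad+bc)·covariance of W and D, with a=6, b=-3.4, c=8, d=7.
ac·σ²_W = 6·8·6.2 = 297.6
bd·σ²_D = (-3.4)·7·54.1 = -1287.58
(ad+bc)·covariance of W and D = (14.8)·11.9 = 176.12
covariance of S and T = 297.6 + (-1287.58) + 176.12 = -813.86.

covariance of S and T = -813.86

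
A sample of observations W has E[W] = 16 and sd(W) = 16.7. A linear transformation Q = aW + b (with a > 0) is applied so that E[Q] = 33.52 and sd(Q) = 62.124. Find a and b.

sd(Q) = a·sd(W) (a > 0), so a = 62.124/16.7 = 3.72.
E[Q] = a·E[W] + b, so b = 33.52 − 3.72·16 = -26.

a = 3.72, b = -26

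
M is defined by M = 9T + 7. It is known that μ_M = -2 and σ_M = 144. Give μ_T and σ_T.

From M = 9T + 7: μ_M = a·μ_T + b, so μ_T = (μ_M − b)/a = (-2 − 7)/9 = -1.
σ_M = |a|·σ_T, so σ_T = 144/|9| = 16.

μ_T = -1, σ_T = 16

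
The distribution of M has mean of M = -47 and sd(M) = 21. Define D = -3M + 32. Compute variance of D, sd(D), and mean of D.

D = -3M + 32 is linear with a = -3, b = 32.
variance of M = 21² = 441.
variance of D = a²·variance of M = (-3)²·441 = 3969 (the additive constant 32 does not affect variance).
sd(D) = |a|·sd(M) = |-3|·21 = 63.
mean of D = a·mean of M + b = (-3)·(-47) + 32 = 173.

variance of D = 3969, sd(D) = 63, mean of D = 173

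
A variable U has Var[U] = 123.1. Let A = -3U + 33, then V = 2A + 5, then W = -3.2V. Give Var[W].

Var[W] = 45379.584

Var[A] = (-3)²·123.1 = 1107.9.
Var[V] = 2²·1107.9 = 4431.6.
Var[W] = (-3.2)²·4431.6 = 45379.584.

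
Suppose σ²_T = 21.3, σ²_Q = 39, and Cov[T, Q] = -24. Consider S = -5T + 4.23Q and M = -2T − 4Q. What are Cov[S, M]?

By bilinearity, Cov[S, M] = ac·σ²_T + bd·σ²_Q + (ad+bc)·Cov[T, Q], with a=-5, b=4.23, c=-2, d=-4.
ac·σ²_T = (-5)·(-2)·21.3 = 213
bd·σ²_Q = 4.23·(-4)·39 = -659.88
(ad+bc)·Cov[T, Q] = (11.54)·(-24) = -276.96
Cov[S, M] = 213 + (-659.88) + (-276.96) = -723.84.

Cov[S, M] = -723.84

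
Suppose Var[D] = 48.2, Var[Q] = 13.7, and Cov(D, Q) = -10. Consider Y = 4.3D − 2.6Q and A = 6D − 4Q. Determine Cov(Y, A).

By bilinearity, Cov(Y, A) = ac·Var[D] + bd·Var[Q] + (ad+bc)·Cov(D, Q), with a=4.3, b=-2.6, c=6, d=-4.
ac·Var[D] = 4.3·6·48.2 = 1243.56
bd·Var[Q] = (-2.6)·(-4)·13.7 = 142.48
(ad+bc)·Cov(D, Q) = (-32.8)·(-10) = 328
Cov(Y, A) = 1243.56 + 142.48 + 328 = 1714.04.

Cov(Y, A) = 1714.04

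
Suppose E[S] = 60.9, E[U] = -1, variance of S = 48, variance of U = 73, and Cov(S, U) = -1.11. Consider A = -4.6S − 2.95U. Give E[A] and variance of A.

E[A] = (-4.6)·E[S] + (-2.95)·E[U] = (-4.6)·60.9 + (-2.95)·(-1) = -277.19.
variance of A = a²·variance of S + b²·variance of U + 2ab·Cov(S, U) with a = -4.6, b = -2.95.
= (-4.6)²·48 + (-2.95)²·73 + 2·(-4.6)·(-2.95)·(-1.11)
= 1015.68 + 635.2825 + (-30.1254) = 1620.8371.

E[A] = -277.19, variance of A = 1620.8371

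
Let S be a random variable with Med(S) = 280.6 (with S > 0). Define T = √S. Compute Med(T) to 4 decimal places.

√S is monotone on this domain, so Med(T) = √(280.6) ≈ 16.7511.

Med(T) = 16.7511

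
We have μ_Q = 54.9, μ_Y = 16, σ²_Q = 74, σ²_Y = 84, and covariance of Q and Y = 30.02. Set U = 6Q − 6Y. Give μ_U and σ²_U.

μ_U = 233.4, σ²_U = 3526.56

μ_U = 6·μ_Q + (-6)·μ_Y = 6·54.9 + (-6)·16 = 233.4.
σ²_U = a²·σ²_Q + b²·σ²_Y + 2ab·covariance of Q and Y with a = 6, b = -6.
= 6²·74 + (-6)²·84 + 2·6·(-6)·30.02
= 2664 + 3024 + (-2161.44) = 3526.56.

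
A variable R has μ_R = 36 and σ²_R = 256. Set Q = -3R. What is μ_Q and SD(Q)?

μ_Q = -108, SD(Q) = 48

Q = -3R is linear with a = -3, b = 0.
μ_Q = a·μ_R + b = (-3)·36 = -108.
SD(R) = √256 = 16.
SD(Q) = |a|·SD(R) = |-3|·16 = 48.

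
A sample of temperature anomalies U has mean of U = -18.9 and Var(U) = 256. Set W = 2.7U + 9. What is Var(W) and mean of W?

W = 2.7U + 9 is linear with a = 2.7, b = 9.
Var(W) = a²·Var(U) = 2.7²·256 = 1866.24 (the additive constant 9 does not affect variance).
mean of W = a·mean of U + b = 2.7·(-18.9) + 9 = -42.03.

Var(W) = 1866.24, mean of W = -42.03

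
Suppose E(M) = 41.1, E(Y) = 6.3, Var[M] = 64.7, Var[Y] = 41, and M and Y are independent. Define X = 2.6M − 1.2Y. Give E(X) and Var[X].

E(X) = 99.3, Var[X] = 496.412

E(X) = 2.6·E(M) + (-1.2)·E(Y) = 2.6·41.1 + (-1.2)·6.3 = 99.3.
Var[X] = a²·Var[M] + b²·Var[Y] + 2ab·Cov(M, Y) with a = 2.6, b = -1.2.
Independence gives Cov(M, Y) = 0.
= 2.6²·64.7 + (-1.2)²·41 + 2·2.6·(-1.2)·0
= 437.372 + 59.04 + 0 = 496.412.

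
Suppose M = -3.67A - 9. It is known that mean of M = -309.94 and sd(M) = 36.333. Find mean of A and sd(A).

From M = -3.67A - 9: mean of M = a·mean of A + b, so mean of A = (mean of M − b)/a = (-309.94 − (-9))/(-3.67) = 82.
sd(M) = |a|·sd(A), so sd(A) = 36.333/|-3.67| = 9.9.

mean of A = 82, sd(A) = 9.9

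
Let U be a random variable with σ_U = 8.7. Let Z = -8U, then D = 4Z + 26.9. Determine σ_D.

σ_Z = |-8|·8.7 = 69.6.
σ_D = |4|·69.6 = 278.4.

σ_D = 278.4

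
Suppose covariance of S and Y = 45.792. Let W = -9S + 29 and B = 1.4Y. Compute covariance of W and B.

covariance of W and B = -576.9792

covariance of W and B = a·c·covariance of S and Y = (-9)·1.4·45.792 = -576.9792. Additive constants drop out.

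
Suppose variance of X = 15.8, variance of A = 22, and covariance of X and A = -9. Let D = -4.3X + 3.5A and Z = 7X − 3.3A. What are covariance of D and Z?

By bilinearity, covariance of D and Z = ac·variance of X + bd·variance of A + (ad+bc)·covariance of X and A, with a=-4.3, b=3.5, c=7, d=-3.3.
ac·variance of X = (-4.3)·7·15.8 = -475.58
bd·variance of A = 3.5·(-3.3)·22 = -254.1
(ad+bc)·covariance of X and A = (38.69)·(-9) = -348.21
covariance of D and Z = -475.58 + (-254.1) + (-348.21) = -1077.89.

covariance of D and Z = -1077.89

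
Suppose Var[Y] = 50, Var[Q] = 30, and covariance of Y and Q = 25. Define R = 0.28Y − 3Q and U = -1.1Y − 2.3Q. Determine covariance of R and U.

By bilinearity, covariance of R and U = ac·Var[Y] + bd·Var[Q] + (ad+bc)·covariance of Y and Q, with a=0.28, b=-3, c=-1.1, d=-2.3.
ac·Var[Y] = 0.28·(-1.1)·50 = -15.4
bd·Var[Q] = (-3)·(-2.3)·30 = 207
(ad+bc)·covariance of Y and Q = (2.656)·25 = 66.4
covariance of R and U = -15.4 + 207 + 66.4 = 258.

covariance of R and U = 258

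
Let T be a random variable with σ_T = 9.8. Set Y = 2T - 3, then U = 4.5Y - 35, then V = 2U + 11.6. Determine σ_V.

σ_V = 176.4

σ_Y = |2|·9.8 = 19.6.
σ_U = |4.5|·19.6 = 88.2.
σ_V = |2|·88.2 = 176.4.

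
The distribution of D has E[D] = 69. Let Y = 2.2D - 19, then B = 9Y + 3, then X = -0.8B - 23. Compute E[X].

E[Y] = 2.2·69 + (-19) = 132.8.
E[B] = 9·132.8 + 3 = 1198.2.
E[X] = (-0.8)·1198.2 + (-23) = -981.56.

E[X] = -981.56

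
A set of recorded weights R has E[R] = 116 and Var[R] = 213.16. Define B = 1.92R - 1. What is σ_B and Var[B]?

σ_B = 28.032, Var[B] = 785.793024

B = 1.92R - 1 is linear with a = 1.92, b = -1.
σ_R = √213.16 = 14.6.
σ_B = |a|·σ_R = |1.92|·14.6 = 28.032.
Var[B] = a²·Var[R] = 1.92²·213.16 = 785.793024 (the additive constant -1 does not affect variance).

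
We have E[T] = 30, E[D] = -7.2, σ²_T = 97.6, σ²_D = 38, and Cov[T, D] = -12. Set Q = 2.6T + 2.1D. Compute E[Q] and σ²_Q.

E[Q] = 62.88, σ²_Q = 696.316

E[Q] = 2.6·E[T] + 2.1·E[D] = 2.6·30 + 2.1·(-7.2) = 62.88.
σ²_Q = a²·σ²_T + b²·σ²_D + 2ab·Cov[T, D] with a = 2.6, b = 2.1.
= 2.6²·97.6 + 2.1²·38 + 2·2.6·2.1·(-12)
= 659.776 + 167.58 + (-131.04) = 696.316.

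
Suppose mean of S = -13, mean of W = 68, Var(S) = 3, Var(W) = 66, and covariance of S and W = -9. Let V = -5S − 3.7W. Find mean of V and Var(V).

mean of V = -186.6, Var(V) = 645.54

mean of V = (-5)·mean of S + (-3.7)·mean of W = (-5)·(-13) + (-3.7)·68 = -186.6.
Var(V) = a²·Var(S) + b²·Var(W) + 2ab·covariance of S and W with a = -5, b = -3.7.
= (-5)²·3 + (-3.7)²·66 + 2·(-5)·(-3.7)·(-9)
= 75 + 903.54 + (-333) = 645.54.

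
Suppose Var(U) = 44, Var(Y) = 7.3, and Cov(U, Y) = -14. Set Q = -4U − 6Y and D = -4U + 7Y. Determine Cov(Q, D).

Cov(Q, D) = 453.4

By bilinearity, Cov(Q, D) = ac·Var(U) + bd·Var(Y) + (ad+bc)·Cov(U, Y), with a=-4, b=-6, c=-4, d=7.
ac·Var(U) = (-4)·(-4)·44 = 704
bd·Var(Y) = (-6)·7·7.3 = -306.6
(ad+bc)·Cov(U, Y) = (-4)·(-14) = 56
Cov(Q, D) = 704 + (-306.6) + 56 = 453.4.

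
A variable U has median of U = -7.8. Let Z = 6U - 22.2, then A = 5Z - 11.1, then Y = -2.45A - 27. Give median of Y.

median of Z = 6·(-7.8) + (-22.2) = -69.
median of A = 5·(-69) + (-11.1) = -356.1.
median of Y = (-2.45)·(-356.1) + (-27) = 845.445.

median of Y = 845.445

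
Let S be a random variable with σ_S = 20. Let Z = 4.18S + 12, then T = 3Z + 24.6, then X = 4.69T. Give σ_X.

σ_Z = |4.18|·20 = 83.6.
σ_T = |3|·83.6 = 250.8.
σ_X = |4.69|·250.8 = 1176.252.

σ_X = 1176.252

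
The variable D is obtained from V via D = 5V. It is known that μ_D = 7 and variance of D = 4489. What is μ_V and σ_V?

μ_V = 1.4, σ_V = 13.4

From D = 5V: μ_D = a·μ_V + b, so μ_V = (μ_D − b)/a = (7 − 0)/5 = 1.4.
σ_D = √4489 = 67.
σ_D = |a|·σ_V, so σ_V = 67/|5| = 13.4.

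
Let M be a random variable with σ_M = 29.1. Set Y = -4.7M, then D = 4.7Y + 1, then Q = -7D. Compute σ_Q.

σ_Q = 4499.733

σ_Y = |-4.7|·29.1 = 136.77.
σ_D = |4.7|·136.77 = 642.819.
σ_Q = |-7|·642.819 = 4499.733.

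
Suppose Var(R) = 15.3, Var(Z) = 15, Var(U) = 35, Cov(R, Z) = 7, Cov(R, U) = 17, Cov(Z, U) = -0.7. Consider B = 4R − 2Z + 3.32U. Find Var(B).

Var(B) = 1039.4

Var(B) = a²·Var(R) + b²·Var(Z) + c²·Var(U) + 2ab·Cov(R, Z) + 2ac·Cov(R, U) + 2bc·Cov(Z, U), with a = 4, b = -2, c = 3.32.
= 244.8 + 60 + 385.784 + (-112) + 451.52 + 9.296
= 1039.4.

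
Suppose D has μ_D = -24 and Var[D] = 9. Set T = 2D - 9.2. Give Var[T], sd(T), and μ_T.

Var[T] = 36, sd(T) = 6, μ_T = -57.2

T = 2D - 9.2 is linear with a = 2, b = -9.2.
Var[T] = a²·Var[D] = 2²·9 = 36 (the additive constant -9.2 does not affect variance).
sd(D) = √9 = 3.
sd(T) = |a|·sd(D) = |2|·3 = 6.
μ_T = a·μ_D + b = 2·(-24) + (-9.2) = -57.2.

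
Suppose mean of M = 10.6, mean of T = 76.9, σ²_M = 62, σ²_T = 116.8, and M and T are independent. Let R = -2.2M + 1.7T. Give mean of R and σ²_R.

mean of R = (-2.2)·mean of M + 1.7·mean of T = (-2.2)·10.6 + 1.7·76.9 = 107.41.
σ²_R = a²·σ²_M + b²·σ²_T + 2ab·covariance of M and T with a = -2.2, b = 1.7.
Independence gives covariance of M and T = 0.
= (-2.2)²·62 + 1.7²·116.8 + 2·(-2.2)·1.7·0
= 300.08 + 337.552 + 0 = 637.632.

mean of R = 107.41, σ²_R = 637.632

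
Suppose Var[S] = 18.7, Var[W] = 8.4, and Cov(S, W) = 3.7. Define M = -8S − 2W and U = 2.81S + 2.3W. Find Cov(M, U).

By bilinearity, Cov(M, U) = ac·Var[S] + bd·Var[W] + (ad+bc)·Cov(S, W), with a=-8, b=-2, c=2.81, d=2.3.
ac·Var[S] = (-8)·2.81·18.7 = -420.376
bd·Var[W] = (-2)·2.3·8.4 = -38.64
(ad+bc)·Cov(S, W) = (-24.02)·3.7 = -88.874
Cov(M, U) = -420.376 + (-38.64) + (-88.874) = -547.89.

Cov(M, U) = -547.89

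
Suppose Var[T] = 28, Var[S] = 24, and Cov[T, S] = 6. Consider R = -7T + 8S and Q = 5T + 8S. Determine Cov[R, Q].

By bilinearity, Cov[R, Q] = ac·Var[T] + bd·Var[S] + (ad+bc)·Cov[T, S], with a=-7, b=8, c=5, d=8.
ac·Var[T] = (-7)·5·28 = -980
bd·Var[S] = 8·8·24 = 1536
(ad+bc)·Cov[T, S] = (-16)·6 = -96
Cov[R, Q] = -980 + 1536 + (-96) = 460.

Cov[R, Q] = 460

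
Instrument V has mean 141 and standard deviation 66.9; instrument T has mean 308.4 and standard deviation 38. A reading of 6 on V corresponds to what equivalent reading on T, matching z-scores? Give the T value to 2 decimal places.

z = (6 − 141)/66.9 ≈ -2.0179.
T = 308.4 + z·38 = 308.4 + (6 − 141)·38/66.9 ≈ 231.72.

T = 231.72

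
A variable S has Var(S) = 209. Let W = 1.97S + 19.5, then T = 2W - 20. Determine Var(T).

Var(T) = 3244.4324

Var(W) = 1.97²·209 = 811.1081.
Var(T) = 2²·811.1081 = 3244.4324.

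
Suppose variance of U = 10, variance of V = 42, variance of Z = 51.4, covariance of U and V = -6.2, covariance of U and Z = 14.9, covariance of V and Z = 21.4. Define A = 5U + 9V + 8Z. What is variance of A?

variance of A = 10657.2

variance of A = a²·variance of U + b²·variance of V + c²·variance of Z + 2ab·covariance of U and V + 2ac·covariance of U and Z + 2bc·covariance of V and Z, with a = 5, b = 9, c = 8.
= 250 + 3402 + 3289.6 + (-558) + 1192 + 3081.6
= 10657.2.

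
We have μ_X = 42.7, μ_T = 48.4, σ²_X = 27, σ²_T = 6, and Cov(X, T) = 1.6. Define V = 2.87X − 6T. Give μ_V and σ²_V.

μ_V = 2.87·μ_X + (-6)·μ_T = 2.87·42.7 + (-6)·48.4 = -167.851.
σ²_V = a²·σ²_X + b²·σ²_T + 2ab·Cov(X, T) with a = 2.87, b = -6.
= 2.87²·27 + (-6)²·6 + 2·2.87·(-6)·1.6
= 222.3963 + 216 + (-55.104) = 383.2923.

μ_V = -167.851, σ²_V = 383.2923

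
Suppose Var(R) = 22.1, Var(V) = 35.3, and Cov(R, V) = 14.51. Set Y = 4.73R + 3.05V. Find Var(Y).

Var(Y) = a²·Var(R) + b²·Var(V) + 2ab·Cov(R, V) with a = 4.73, b = 3.05.
= 4.73²·22.1 + 3.05²·35.3 + 2·4.73·3.05·14.51
= 494.44109 + 328.37825 + 418.65703 = 1241.47637.

Var(Y) = 1241.47637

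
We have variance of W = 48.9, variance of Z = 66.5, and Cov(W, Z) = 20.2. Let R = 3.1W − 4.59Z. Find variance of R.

variance of R = 1296.10605

variance of R = a²·variance of W + b²·variance of Z + 2ab·Cov(W, Z) with a = 3.1, b = -4.59.
= 3.1²·48.9 + (-4.59)²·66.5 + 2·3.1·(-4.59)·20.2
= 469.929 + 1401.02865 + (-574.8516) = 1296.10605.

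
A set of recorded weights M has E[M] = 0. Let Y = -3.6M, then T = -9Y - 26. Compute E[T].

E[T] = -26

E[Y] = (-3.6)·0 = 0.
E[T] = (-9)·0 + (-26) = -26.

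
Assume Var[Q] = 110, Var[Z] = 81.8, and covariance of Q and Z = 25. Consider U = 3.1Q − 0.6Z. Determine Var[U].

Var[U] = a²·Var[Q] + b²·Var[Z] + 2ab·covariance of Q and Z with a = 3.1, b = -0.6.
= 3.1²·110 + (-0.6)²·81.8 + 2·3.1·(-0.6)·25
= 1057.1 + 29.448 + (-93) = 993.548.

Var[U] = 993.548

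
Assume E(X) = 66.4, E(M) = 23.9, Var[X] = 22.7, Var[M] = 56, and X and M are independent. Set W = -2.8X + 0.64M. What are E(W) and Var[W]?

E(W) = (-2.8)·E(X) + 0.64·E(M) = (-2.8)·66.4 + 0.64·23.9 = -170.624.
Var[W] = a²·Var[X] + b²·Var[M] + 2ab·Cov(X, M) with a = -2.8, b = 0.64.
Independence gives Cov(X, M) = 0.
= (-2.8)²·22.7 + 0.64²·56 + 2·(-2.8)·0.64·0
= 177.968 + 22.9376 + 0 = 200.9056.

E(W) = -170.624, Var[W] = 200.9056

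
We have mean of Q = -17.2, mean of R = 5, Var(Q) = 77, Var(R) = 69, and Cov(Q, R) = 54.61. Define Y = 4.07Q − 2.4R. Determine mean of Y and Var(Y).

mean of Y = 4.07·mean of Q + (-2.4)·mean of R = 4.07·(-17.2) + (-2.4)·5 = -82.004.
Var(Y) = a²·Var(Q) + b²·Var(R) + 2ab·Cov(Q, R) with a = 4.07, b = -2.4.
= 4.07²·77 + (-2.4)²·69 + 2·4.07·(-2.4)·54.61
= 1275.4973 + 397.44 + (-1066.86096) = 606.07634.

mean of Y = -82.004, Var(Y) = 606.07634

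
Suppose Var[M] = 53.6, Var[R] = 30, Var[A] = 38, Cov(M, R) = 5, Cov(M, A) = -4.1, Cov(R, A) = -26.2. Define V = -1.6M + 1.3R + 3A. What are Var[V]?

Var[V] = a²·Var[M] + b²·Var[R] + c²·Var[A] + 2ab·Cov(M, R) + 2ac·Cov(M, A) + 2bc·Cov(R, A), with a = -1.6, b = 1.3, c = 3.
= 137.216 + 50.7 + 342 + (-20.8) + 39.36 + (-204.36)
= 344.116.

Var[V] = 344.116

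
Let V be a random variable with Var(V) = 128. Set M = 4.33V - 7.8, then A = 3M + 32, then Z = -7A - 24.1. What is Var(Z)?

Var(M) = 4.33²·128 = 2399.8592.
Var(A) = 3²·2399.8592 = 21598.7328.
Var(Z) = (-7)²·21598.7328 = 1058337.9072.

Var(Z) = 1058337.9072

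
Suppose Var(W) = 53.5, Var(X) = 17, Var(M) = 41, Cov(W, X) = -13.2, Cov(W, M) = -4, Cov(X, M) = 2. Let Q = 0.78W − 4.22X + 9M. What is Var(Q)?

Var(Q) = a²·Var(W) + b²·Var(X) + c²·Var(M) + 2ab·Cov(W, X) + 2ac·Cov(W, M) + 2bc·Cov(X, M), with a = 0.78, b = -4.22, c = 9.
= 32.5494 + 302.7428 + 3321 + 86.89824 + (-56.16) + (-151.92)
= 3535.11044.

Var(Q) = 3535.11044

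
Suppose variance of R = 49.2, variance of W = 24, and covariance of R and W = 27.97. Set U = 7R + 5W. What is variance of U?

variance of U = 4968.7

variance of U = a²·variance of R + b²·variance of W + 2ab·covariance of R and W with a = 7, b = 5.
= 7²·49.2 + 5²·24 + 2·7·5·27.97
= 2410.8 + 600 + 1957.9 = 4968.7.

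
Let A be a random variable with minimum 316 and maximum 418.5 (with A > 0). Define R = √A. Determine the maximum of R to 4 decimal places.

√A is increasing on this domain, so max(R) comes from max(A) = 418.5: max(R) = √(418.5) ≈ 20.4573.

max(R) = 20.4573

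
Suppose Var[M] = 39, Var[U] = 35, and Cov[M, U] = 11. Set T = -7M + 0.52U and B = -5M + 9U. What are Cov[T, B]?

Cov[T, B] = 807.2

By bilinearity, Cov[T, B] = ac·Var[M] + bd·Var[U] + (ad+bc)·Cov[M, U], with a=-7, b=0.52, c=-5, d=9.
ac·Var[M] = (-7)·(-5)·39 = 1365
bd·Var[U] = 0.52·9·35 = 163.8
(ad+bc)·Cov[M, U] = (-65.6)·11 = -721.6
Cov[T, B] = 1365 + 163.8 + (-721.6) = 807.2.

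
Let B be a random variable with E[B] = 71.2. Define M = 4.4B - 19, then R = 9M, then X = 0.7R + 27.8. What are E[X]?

E[X] = 1881.764

E[M] = 4.4·71.2 + (-19) = 294.28.
E[R] = 9·294.28 = 2648.52.
E[X] = 0.7·2648.52 + 27.8 = 1881.764.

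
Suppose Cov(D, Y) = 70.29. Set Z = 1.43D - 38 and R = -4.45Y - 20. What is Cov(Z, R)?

Cov(Z, R) = -447.290415

Cov(Z, R) = a·c·Cov(D, Y) = 1.43·(-4.45)·70.29 = -447.290415. Additive constants drop out.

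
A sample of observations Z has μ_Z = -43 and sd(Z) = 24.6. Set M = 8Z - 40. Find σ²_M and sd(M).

σ²_M = 38730.24, sd(M) = 196.8

M = 8Z - 40 is linear with a = 8, b = -40.
σ²_Z = 24.6² = 605.16.
σ²_M = a²·σ²_Z = 8²·605.16 = 38730.24 (the additive constant -40 does not affect variance).
sd(M) = |a|·sd(Z) = |8|·24.6 = 196.8.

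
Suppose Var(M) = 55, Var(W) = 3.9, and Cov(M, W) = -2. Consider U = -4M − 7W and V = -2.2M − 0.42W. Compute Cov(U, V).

Cov(U, V) = 461.306

By bilinearity, Cov(U, V) = ac·Var(M) + bd·Var(W) + (ad+bc)·Cov(M, W), with a=-4, b=-7, c=-2.2, d=-0.42.
ac·Var(M) = (-4)·(-2.2)·55 = 484
bd·Var(W) = (-7)·(-0.42)·3.9 = 11.466
(ad+bc)·Cov(M, W) = (17.08)·(-2) = -34.16
Cov(U, V) = 484 + 11.466 + (-34.16) = 461.306.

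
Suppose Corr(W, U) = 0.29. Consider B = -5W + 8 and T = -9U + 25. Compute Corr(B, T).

Linear rescalings preserve correlation up to sign; here the slopes -5 and -9 have the same sign, so Corr(B, T) = Corr(W, U) = 0.29.

Corr(B, T) = 0.29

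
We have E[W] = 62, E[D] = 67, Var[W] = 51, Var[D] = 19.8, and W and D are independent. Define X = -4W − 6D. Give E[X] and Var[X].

E[X] = -650, Var[X] = 1528.8

E[X] = (-4)·E[W] + (-6)·E[D] = (-4)·62 + (-6)·67 = -650.
Var[X] = a²·Var[W] + b²·Var[D] + 2ab·Cov(W, D) with a = -4, b = -6.
Independence gives Cov(W, D) = 0.
= (-4)²·51 + (-6)²·19.8 + 2·(-4)·(-6)·0
= 816 + 712.8 + 0 = 1528.8.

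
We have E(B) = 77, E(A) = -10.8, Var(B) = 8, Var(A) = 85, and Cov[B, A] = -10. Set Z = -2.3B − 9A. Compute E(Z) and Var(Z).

E(Z) = (-2.3)·E(B) + (-9)·E(A) = (-2.3)·77 + (-9)·(-10.8) = -79.9.
Var(Z) = a²·Var(B) + b²·Var(A) + 2ab·Cov[B, A] with a = -2.3, b = -9.
= (-2.3)²·8 + (-9)²·85 + 2·(-2.3)·(-9)·(-10)
= 42.32 + 6885 + (-414) = 6513.32.

E(Z) = -79.9, Var(Z) = 6513.32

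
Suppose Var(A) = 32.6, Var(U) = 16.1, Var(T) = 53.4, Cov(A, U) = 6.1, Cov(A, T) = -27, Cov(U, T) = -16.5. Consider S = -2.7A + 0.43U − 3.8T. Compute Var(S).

Var(S) = a²·Var(A) + b²·Var(U) + c²·Var(T) + 2ab·Cov(A, U) + 2ac·Cov(A, T) + 2bc·Cov(U, T), with a = -2.7, b = 0.43, c = -3.8.
= 237.654 + 2.97689 + 771.096 + (-14.1642) + (-554.04) + 53.922
= 497.44469.

Var(S) = 497.44469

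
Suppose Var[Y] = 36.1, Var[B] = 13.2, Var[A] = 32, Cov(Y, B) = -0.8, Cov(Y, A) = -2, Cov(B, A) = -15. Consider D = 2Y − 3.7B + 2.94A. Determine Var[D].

Var[D] = 916.3632

Var[D] = a²·Var[Y] + b²·Var[B] + c²·Var[A] + 2ab·Cov(Y, B) + 2ac·Cov(Y, A) + 2bc·Cov(B, A), with a = 2, b = -3.7, c = 2.94.
= 144.4 + 180.708 + 276.5952 + 11.84 + (-23.52) + 326.34
= 916.3632.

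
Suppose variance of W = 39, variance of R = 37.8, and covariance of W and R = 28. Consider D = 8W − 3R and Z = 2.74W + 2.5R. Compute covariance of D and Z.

By bilinearity, covariance of D and Z = ac·variance of W + bd·variance of R + (ad+bc)·covariance of W and R, with a=8, b=-3, c=2.74, d=2.5.
ac·variance of W = 8·2.74·39 = 854.88
bd·variance of R = (-3)·2.5·37.8 = -283.5
(ad+bc)·covariance of W and R = (11.78)·28 = 329.84
covariance of D and Z = 854.88 + (-283.5) + 329.84 = 901.22.

covariance of D and Z = 901.22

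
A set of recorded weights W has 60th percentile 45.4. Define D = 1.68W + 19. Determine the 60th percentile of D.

60th percentile of D = 95.272

Since a = 1.68 > 0 the transformation is increasing, so the 60th percentile of D = a·(P_{60} of W) + b = 1.68·45.4 + 19 = 95.272.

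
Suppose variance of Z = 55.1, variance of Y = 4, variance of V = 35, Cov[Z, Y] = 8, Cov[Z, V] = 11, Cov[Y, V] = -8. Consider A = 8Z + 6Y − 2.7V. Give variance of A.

variance of A = a²·variance of Z + b²·variance of Y + c²·variance of V + 2ab·Cov[Z, Y] + 2ac·Cov[Z, V] + 2bc·Cov[Y, V], with a = 8, b = 6, c = -2.7.
= 3526.4 + 144 + 255.15 + 768 + (-475.2) + 259.2
= 4477.55.

variance of A = 4477.55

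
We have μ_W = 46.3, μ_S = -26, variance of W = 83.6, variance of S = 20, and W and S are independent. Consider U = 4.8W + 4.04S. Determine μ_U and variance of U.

μ_U = 117.2, variance of U = 2252.576

μ_U = 4.8·μ_W + 4.04·μ_S = 4.8·46.3 + 4.04·(-26) = 117.2.
variance of U = a²·variance of W + b²·variance of S + 2ab·covariance of W and S with a = 4.8, b = 4.04.
Independence gives covariance of W and S = 0.
= 4.8²·83.6 + 4.04²·20 + 2·4.8·4.04·0
= 1926.144 + 326.432 + 0 = 2252.576.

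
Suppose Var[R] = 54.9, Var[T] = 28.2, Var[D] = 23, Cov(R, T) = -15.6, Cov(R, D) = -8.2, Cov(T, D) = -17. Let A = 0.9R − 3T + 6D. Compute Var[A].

Var[A] = 1733.949

Var[A] = a²·Var[R] + b²·Var[T] + c²·Var[D] + 2ab·Cov(R, T) + 2ac·Cov(R, D) + 2bc·Cov(T, D), with a = 0.9, b = -3, c = 6.
= 44.469 + 253.8 + 828 + 84.24 + (-88.56) + 612
= 1733.949.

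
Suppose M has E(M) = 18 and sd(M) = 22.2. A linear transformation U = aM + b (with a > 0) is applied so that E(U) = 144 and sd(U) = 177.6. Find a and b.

a = 8, b = 0

sd(U) = a·sd(M) (a > 0), so a = 177.6/22.2 = 8.
E(U) = a·E(M) + b, so b = 144 − 8·18 = 0.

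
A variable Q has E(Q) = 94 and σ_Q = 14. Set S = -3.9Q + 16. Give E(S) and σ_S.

E(S) = -350.6, σ_S = 54.6

S = -3.9Q + 16 is linear with a = -3.9, b = 16.
E(S) = a·E(Q) + b = (-3.9)·94 + 16 = -350.6.
σ_S = |a|·σ_Q = |-3.9|·14 = 54.6.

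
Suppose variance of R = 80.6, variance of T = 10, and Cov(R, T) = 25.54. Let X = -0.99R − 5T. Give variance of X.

variance of X = 581.84206

variance of X = a²·variance of R + b²·variance of T + 2ab·Cov(R, T) with a = -0.99, b = -5.
= (-0.99)²·80.6 + (-5)²·10 + 2·(-0.99)·(-5)·25.54
= 78.99606 + 250 + 252.846 = 581.84206.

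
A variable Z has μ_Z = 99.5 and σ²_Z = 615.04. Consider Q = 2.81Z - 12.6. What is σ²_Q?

Q = 2.81Z - 12.6 is linear with a = 2.81, b = -12.6.
σ²_Q = a²·σ²_Z = 2.81²·615.04 = 4856.417344 (the additive constant -12.6 does not affect variance).

σ²_Q = 4856.417344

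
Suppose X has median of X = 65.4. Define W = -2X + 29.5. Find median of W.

median of W = -101.3

A linear map preserves order up to sign, so median of W = a·median of X + b = (-2)·65.4 + 29.5 = -101.3.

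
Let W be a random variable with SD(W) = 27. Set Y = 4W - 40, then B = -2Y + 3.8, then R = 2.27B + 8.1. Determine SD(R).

SD(R) = 490.32

SD(Y) = |4|·27 = 108.
SD(B) = |-2|·108 = 216.
SD(R) = |2.27|·216 = 490.32.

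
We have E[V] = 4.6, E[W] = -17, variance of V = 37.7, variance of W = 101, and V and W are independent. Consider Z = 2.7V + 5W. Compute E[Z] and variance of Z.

E[Z] = 2.7·E[V] + 5·E[W] = 2.7·4.6 + 5·(-17) = -72.58.
variance of Z = a²·variance of V + b²·variance of W + 2ab·covariance of V and W with a = 2.7, b = 5.
Independence gives covariance of V and W = 0.
= 2.7²·37.7 + 5²·101 + 2·2.7·5·0
= 274.833 + 2525 + 0 = 2799.833.

E[Z] = -72.58, variance of Z = 2799.833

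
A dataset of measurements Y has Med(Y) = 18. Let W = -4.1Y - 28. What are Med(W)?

A linear map preserves order up to sign, so Med(W) = a·Med(Y) + b = (-4.1)·18 + (-28) = -101.8.

Med(W) = -101.8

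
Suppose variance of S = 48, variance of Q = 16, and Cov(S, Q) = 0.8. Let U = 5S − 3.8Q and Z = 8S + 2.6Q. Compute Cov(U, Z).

By bilinearity, Cov(U, Z) = ac·variance of S + bd·variance of Q + (ad+bc)·Cov(S, Q), with a=5, b=-3.8, c=8, d=2.6.
ac·variance of S = 5·8·48 = 1920
bd·variance of Q = (-3.8)·2.6·16 = -158.08
(ad+bc)·Cov(S, Q) = (-17.4)·0.8 = -13.92
Cov(U, Z) = 1920 + (-158.08) + (-13.92) = 1748.

Cov(U, Z) = 1748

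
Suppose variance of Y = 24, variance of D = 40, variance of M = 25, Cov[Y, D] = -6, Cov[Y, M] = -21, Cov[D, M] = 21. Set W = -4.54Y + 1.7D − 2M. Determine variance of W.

variance of W = 278.7344

variance of W = a²·variance of Y + b²·variance of D + c²·variance of M + 2ab·Cov[Y, D] + 2ac·Cov[Y, M] + 2bc·Cov[D, M], with a = -4.54, b = 1.7, c = -2.
= 494.6784 + 115.6 + 100 + 92.616 + (-381.36) + (-142.8)
= 278.7344.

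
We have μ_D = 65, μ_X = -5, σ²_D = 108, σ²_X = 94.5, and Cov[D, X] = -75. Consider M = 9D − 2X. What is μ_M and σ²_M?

μ_M = 595, σ²_M = 11826

μ_M = 9·μ_D + (-2)·μ_X = 9·65 + (-2)·(-5) = 595.
σ²_M = a²·σ²_D + b²·σ²_X + 2ab·Cov[D, X] with a = 9, b = -2.
= 9²·108 + (-2)²·94.5 + 2·9·(-2)·(-75)
= 8748 + 378 + 2700 = 11826.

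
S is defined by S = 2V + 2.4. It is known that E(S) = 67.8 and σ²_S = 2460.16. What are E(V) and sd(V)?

E(V) = 32.7, sd(V) = 24.8

From S = 2V + 2.4: E(S) = a·E(V) + b, so E(V) = (E(S) − b)/a = (67.8 − 2.4)/2 = 32.7.
sd(S) = √2460.16 = 49.6.
sd(S) = |a|·sd(V), so sd(V) = 49.6/|2| = 24.8.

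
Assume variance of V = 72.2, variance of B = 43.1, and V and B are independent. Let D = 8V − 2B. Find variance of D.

variance of D = a²·variance of V + b²·variance of B + 2ab·covariance of V and B with a = 8, b = -2.
Independence gives covariance of V and B = 0.
= 8²·72.2 + (-2)²·43.1 + 2·8·(-2)·0
= 4620.8 + 172.4 + 0 = 4793.2.

variance of D = 4793.2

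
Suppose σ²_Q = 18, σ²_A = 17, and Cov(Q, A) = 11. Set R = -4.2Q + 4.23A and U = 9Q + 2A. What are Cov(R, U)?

Cov(R, U) = -210.21

By bilinearity, Cov(R, U) = ac·σ²_Q + bd·σ²_A + (ad+bc)·Cov(Q, A), with a=-4.2, b=4.23, c=9, d=2.
ac·σ²_Q = (-4.2)·9·18 = -680.4
bd·σ²_A = 4.23·2·17 = 143.82
(ad+bc)·Cov(Q, A) = (29.67)·11 = 326.37
Cov(R, U) = -680.4 + 143.82 + 326.37 = -210.21.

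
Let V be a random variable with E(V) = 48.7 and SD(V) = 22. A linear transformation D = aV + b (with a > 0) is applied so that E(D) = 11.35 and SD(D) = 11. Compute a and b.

SD(D) = a·SD(V) (a > 0), so a = 11/22 = 0.5.
E(D) = a·E(V) + b, so b = 11.35 − 0.5·48.7 = -13.

a = 0.5, b = -13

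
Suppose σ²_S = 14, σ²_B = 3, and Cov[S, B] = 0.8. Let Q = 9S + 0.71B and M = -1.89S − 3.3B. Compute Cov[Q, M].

Cov[Q, M] = -270.00252

By bilinearity, Cov[Q, M] = ac·σ²_S + bd·σ²_B + (ad+bc)·Cov[S, B], with a=9, b=0.71, c=-1.89, d=-3.3.
ac·σ²_S = 9·(-1.89)·14 = -238.14
bd·σ²_B = 0.71·(-3.3)·3 = -7.029
(ad+bc)·Cov[S, B] = (-31.0419)·0.8 = -24.83352
Cov[Q, M] = -238.14 + (-7.029) + (-24.83352) = -270.00252.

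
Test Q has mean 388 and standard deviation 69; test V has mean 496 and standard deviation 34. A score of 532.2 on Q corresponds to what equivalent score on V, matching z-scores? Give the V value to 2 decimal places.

z = (532.2 − 388)/69 ≈ 2.0899.
V = 496 + z·34 = 496 + (532.2 − 388)·34/69 ≈ 567.06.

V = 567.06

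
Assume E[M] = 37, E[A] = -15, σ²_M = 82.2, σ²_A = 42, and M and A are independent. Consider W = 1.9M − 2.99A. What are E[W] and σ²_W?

E[W] = 1.9·E[M] + (-2.99)·E[A] = 1.9·37 + (-2.99)·(-15) = 115.15.
σ²_W = a²·σ²_M + b²·σ²_A + 2ab·Cov(M, A) with a = 1.9, b = -2.99.
Independence gives Cov(M, A) = 0.
= 1.9²·82.2 + (-2.99)²·42 + 2·1.9·(-2.99)·0
= 296.742 + 375.4842 + 0 = 672.2262.

E[W] = 115.15, σ²_W = 672.2262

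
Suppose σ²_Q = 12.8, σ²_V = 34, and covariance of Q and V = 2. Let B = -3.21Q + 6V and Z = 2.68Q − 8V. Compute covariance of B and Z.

covariance of B and Z = -1658.59584

By bilinearity, covariance of B and Z = ac·σ²_Q + bd·σ²_V + (ad+bc)·covariance of Q and V, with a=-3.21, b=6, c=2.68, d=-8.
ac·σ²_Q = (-3.21)·2.68·12.8 = -110.11584
bd·σ²_V = 6·(-8)·34 = -1632
(ad+bc)·covariance of Q and V = (41.76)·2 = 83.52
covariance of B and Z = -110.11584 + (-1632) + 83.52 = -1658.59584.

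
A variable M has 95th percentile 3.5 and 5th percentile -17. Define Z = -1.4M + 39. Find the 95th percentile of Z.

Since a = -1.4 < 0 the transformation is decreasing, reversing order: the 95th percentile of Z corresponds to the 5th percentile of M.
So P_{95}(Z) = a·P_{5}(M) + b = (-1.4)·(-17) + 39 = 62.8.

95th percentile of Z = 62.8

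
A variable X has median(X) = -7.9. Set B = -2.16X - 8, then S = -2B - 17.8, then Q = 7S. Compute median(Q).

median(B) = (-2.16)·(-7.9) + (-8) = 9.064.
median(S) = (-2)·9.064 + (-17.8) = -35.928.
median(Q) = 7·(-35.928) = -251.496.

median(Q) = -251.496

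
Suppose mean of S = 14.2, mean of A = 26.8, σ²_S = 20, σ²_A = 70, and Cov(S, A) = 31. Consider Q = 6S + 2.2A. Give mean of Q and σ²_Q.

mean of Q = 144.16, σ²_Q = 1877.2

mean of Q = 6·mean of S + 2.2·mean of A = 6·14.2 + 2.2·26.8 = 144.16.
σ²_Q = a²·σ²_S + b²·σ²_A + 2ab·Cov(S, A) with a = 6, b = 2.2.
= 6²·20 + 2.2²·70 + 2·6·2.2·31
= 720 + 338.8 + 818.4 = 1877.2.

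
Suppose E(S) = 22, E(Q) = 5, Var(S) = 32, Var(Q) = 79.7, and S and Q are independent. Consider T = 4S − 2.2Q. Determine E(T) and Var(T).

E(T) = 77, Var(T) = 897.748

E(T) = 4·E(S) + (-2.2)·E(Q) = 4·22 + (-2.2)·5 = 77.
Var(T) = a²·Var(S) + b²·Var(Q) + 2ab·Cov(S, Q) with a = 4, b = -2.2.
Independence gives Cov(S, Q) = 0.
= 4²·32 + (-2.2)²·79.7 + 2·4·(-2.2)·0
= 512 + 385.748 + 0 = 897.748.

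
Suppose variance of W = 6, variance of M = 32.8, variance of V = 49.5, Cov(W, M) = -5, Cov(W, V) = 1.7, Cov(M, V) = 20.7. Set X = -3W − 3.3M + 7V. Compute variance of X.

variance of X = a²·variance of W + b²·variance of M + c²·variance of V + 2ab·Cov(W, M) + 2ac·Cov(W, V) + 2bc·Cov(M, V), with a = -3, b = -3.3, c = 7.
= 54 + 357.192 + 2425.5 + (-99) + (-71.4) + (-956.34)
= 1709.952.

variance of X = 1709.952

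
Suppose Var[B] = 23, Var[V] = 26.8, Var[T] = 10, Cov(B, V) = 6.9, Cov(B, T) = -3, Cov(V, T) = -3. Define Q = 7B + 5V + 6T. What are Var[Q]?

Var[Q] = 2208

Var[Q] = a²·Var[B] + b²·Var[V] + c²·Var[T] + 2ab·Cov(B, V) + 2ac·Cov(B, T) + 2bc·Cov(V, T), with a = 7, b = 5, c = 6.
= 1127 + 670 + 360 + 483 + (-252) + (-180)
= 2208.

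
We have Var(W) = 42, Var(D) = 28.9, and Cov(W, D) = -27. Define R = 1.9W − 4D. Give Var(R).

Var(R) = 1024.42

Var(R) = a²·Var(W) + b²·Var(D) + 2ab·Cov(W, D) with a = 1.9, b = -4.
= 1.9²·42 + (-4)²·28.9 + 2·1.9·(-4)·(-27)
= 151.62 + 462.4 + 410.4 = 1024.42.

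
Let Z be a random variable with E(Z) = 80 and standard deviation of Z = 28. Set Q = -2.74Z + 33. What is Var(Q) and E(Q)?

Q = -2.74Z + 33 is linear with a = -2.74, b = 33.
Var(Z) = 28² = 784.
Var(Q) = a²·Var(Z) = (-2.74)²·784 = 5885.9584 (the additive constant 33 does not affect variance).
E(Q) = a·E(Z) + b = (-2.74)·80 + 33 = -186.2.

Var(Q) = 5885.9584, E(Q) = -186.2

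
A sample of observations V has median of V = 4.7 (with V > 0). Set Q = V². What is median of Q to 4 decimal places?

median of Q = 22.09

V² is monotone on this domain, so median of Q = square(4.7) = 22.09.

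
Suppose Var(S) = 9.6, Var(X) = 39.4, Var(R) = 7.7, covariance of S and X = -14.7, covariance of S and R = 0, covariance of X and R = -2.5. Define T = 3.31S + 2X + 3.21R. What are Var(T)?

Var(T) = a²·Var(S) + b²·Var(X) + c²·Var(R) + 2ab·covariance of S and X + 2ac·covariance of S and R + 2bc·covariance of X and R, with a = 3.31, b = 2, c = 3.21.
= 105.17856 + 157.6 + 79.34157 + (-194.628) + 0 + (-32.1)
= 115.39213.

Var(T) = 115.39213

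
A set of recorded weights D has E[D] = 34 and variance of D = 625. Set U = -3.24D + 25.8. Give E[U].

U = -3.24D + 25.8 is linear with a = -3.24, b = 25.8.
E[U] = a·E[D] + b = (-3.24)·34 + 25.8 = -84.36.

E[U] = -84.36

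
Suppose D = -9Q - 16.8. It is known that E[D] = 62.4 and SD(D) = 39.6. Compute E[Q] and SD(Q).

From D = -9Q - 16.8: E[D] = a·E[Q] + b, so E[Q] = (E[D] − b)/a = (62.4 − (-16.8))/(-9) = -8.8.
SD(D) = |a|·SD(Q), so SD(Q) = 39.6/|-9| = 4.4.

E[Q] = -8.8, SD(Q) = 4.4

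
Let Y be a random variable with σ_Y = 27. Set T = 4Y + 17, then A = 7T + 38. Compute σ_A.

σ_A = 756

σ_T = |4|·27 = 108.
σ_A = |7|·108 = 756.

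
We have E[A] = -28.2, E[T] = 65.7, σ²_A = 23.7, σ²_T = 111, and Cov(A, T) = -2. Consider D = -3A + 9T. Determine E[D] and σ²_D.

E[D] = 675.9, σ²_D = 9312.3

E[D] = (-3)·E[A] + 9·E[T] = (-3)·(-28.2) + 9·65.7 = 675.9.
σ²_D = a²·σ²_A + b²·σ²_T + 2ab·Cov(A, T) with a = -3, b = 9.
= (-3)²·23.7 + 9²·111 + 2·(-3)·9·(-2)
= 213.3 + 8991 + 108 = 9312.3.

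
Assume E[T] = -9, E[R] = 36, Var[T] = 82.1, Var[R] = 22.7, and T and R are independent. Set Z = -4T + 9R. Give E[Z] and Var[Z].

E[Z] = (-4)·E[T] + 9·E[R] = (-4)·(-9) + 9·36 = 360.
Var[Z] = a²·Var[T] + b²·Var[R] + 2ab·covariance of T and R with a = -4, b = 9.
Independence gives covariance of T and R = 0.
= (-4)²·82.1 + 9²·22.7 + 2·(-4)·9·0
= 1313.6 + 1838.7 + 0 = 3152.3.

E[Z] = 360, Var[Z] = 3152.3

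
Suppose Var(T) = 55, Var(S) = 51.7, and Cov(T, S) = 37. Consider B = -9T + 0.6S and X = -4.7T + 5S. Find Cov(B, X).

Cov(B, X) = 712.26

By bilinearity, Cov(B, X) = ac·Var(T) + bd·Var(S) + (ad+bc)·Cov(T, S), with a=-9, b=0.6, c=-4.7, d=5.
ac·Var(T) = (-9)·(-4.7)·55 = 2326.5
bd·Var(S) = 0.6·5·51.7 = 155.1
(ad+bc)·Cov(T, S) = (-47.82)·37 = -1769.34
Cov(B, X) = 2326.5 + 155.1 + (-1769.34) = 712.26.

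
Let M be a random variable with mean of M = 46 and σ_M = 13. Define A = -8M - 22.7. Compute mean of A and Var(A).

mean of A = -390.7, Var(A) = 10816

A = -8M - 22.7 is linear with a = -8, b = -22.7.
mean of A = a·mean of M + b = (-8)·46 + (-22.7) = -390.7.
Var(M) = 13² = 169.
Var(A) = a²·Var(M) = (-8)²·169 = 10816 (the additive constant -22.7 does not affect variance).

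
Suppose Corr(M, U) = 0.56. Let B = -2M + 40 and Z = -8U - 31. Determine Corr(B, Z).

Linear rescalings preserve correlation up to sign; here the slopes -2 and -8 have the same sign, so Corr(B, Z) = Corr(M, U) = 0.56.

Corr(B, Z) = 0.56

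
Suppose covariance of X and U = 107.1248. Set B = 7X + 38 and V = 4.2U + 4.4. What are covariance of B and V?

covariance of B and V = 3149.46912

covariance of B and V = a·c·covariance of X and U = 7·4.2·107.1248 = 3149.46912. Additive constants drop out.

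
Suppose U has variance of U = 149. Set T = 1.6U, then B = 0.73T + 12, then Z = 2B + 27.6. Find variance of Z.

variance of T = 1.6²·149 = 381.44.
variance of B = 0.73²·381.44 = 203.269376.
variance of Z = 2²·203.269376 = 813.077504.

variance of Z = 813.077504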